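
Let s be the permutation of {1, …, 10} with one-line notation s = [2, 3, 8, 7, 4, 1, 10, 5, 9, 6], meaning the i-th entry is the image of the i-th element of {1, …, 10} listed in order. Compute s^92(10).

Tracing 10 → 6 → … returns to 10 after 9 steps, so 10 lies in a 9-cycle (1, 2, 3, 8, 5, 4, 7, 10, 6).
Since the cycle has length 9, s^92 acts on it the same as s^2 (92 mod 9 = 2).
Advancing 2 steps from 10: 10 → 6 → 1.

1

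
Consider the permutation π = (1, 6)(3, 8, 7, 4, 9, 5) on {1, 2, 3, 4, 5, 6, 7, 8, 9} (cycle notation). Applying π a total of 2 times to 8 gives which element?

4

8 lies in the 6-cycle (3, 8, 7, 4, 9, 5).
Advancing 2 steps from 8: 8 → 7 → 4.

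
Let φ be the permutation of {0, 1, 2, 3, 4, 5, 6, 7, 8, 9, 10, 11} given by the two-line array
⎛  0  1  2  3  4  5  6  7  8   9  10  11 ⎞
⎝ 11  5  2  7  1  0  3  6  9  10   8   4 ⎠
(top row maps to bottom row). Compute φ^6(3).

Tracing 3 → 7 → … returns to 3 after 3 steps, so 3 lies in a 3-cycle (3 7 6).
On a 3-cycle, φ^3 is the identity, so φ^6 = φ^0 there (6 ≡ 0 mod 3).
So φ^6(3) = 3.

3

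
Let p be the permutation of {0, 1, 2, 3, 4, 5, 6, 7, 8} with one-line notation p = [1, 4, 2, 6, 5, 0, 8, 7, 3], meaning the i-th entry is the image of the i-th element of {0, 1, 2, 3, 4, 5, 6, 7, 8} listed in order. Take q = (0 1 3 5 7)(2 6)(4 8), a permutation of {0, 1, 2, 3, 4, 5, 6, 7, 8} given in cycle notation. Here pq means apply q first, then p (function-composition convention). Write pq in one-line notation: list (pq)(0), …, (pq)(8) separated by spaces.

(pq)(x) = p(q(x)). Computing each image: p(q(0)) = p(1) = 4, p(q(1)) = p(3) = 6, p(q(2)) = p(6) = 8, p(q(3)) = p(5) = 0, p(q(4)) = p(8) = 3, p(q(5)) = p(7) = 7, p(q(6)) = p(2) = 2, p(q(7)) = p(0) = 1, p(q(8)) = p(4) = 5.
Hence pq = [4 6 8 0 3 7 2 1 5].

4 6 8 0 3 7 2 1 5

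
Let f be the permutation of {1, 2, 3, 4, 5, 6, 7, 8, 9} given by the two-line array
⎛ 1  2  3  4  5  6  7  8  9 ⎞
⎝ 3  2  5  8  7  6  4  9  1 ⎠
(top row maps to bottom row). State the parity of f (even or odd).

In disjoint-cycle form the cycle lengths are 7, 1, 1.
A cycle is odd iff its length is even; f has 0 even-length cycles, so sgn(f) = (−1)^0 and f is even.

even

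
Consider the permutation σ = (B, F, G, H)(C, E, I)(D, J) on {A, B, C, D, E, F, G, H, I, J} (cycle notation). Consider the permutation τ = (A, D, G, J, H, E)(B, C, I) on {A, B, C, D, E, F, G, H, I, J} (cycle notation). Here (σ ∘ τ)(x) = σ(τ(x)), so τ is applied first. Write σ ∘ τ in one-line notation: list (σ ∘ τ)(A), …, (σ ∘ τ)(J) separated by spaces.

For each element, apply τ then σ: A → D → J; B → C → E; C → I → C; D → G → H; E → A → A; F → F → G; G → J → D; H → E → I; I → B → F; J → H → B.
So σ ∘ τ in one-line form is J E C H A G D I F B.

J E C H A G D I F B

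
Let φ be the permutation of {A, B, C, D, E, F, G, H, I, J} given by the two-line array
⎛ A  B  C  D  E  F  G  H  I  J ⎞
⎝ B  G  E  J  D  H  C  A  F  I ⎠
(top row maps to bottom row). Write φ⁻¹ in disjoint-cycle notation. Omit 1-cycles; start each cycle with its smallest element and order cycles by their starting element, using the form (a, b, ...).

(A, H, F, I, J, D, E, C, G, B)

First write φ in disjoint cycles: (A, B, G, C, E, D, J, I, F, H).
Reversing each cycle (and rotating so the smallest element leads) gives φ⁻¹ = (A, H, F, I, J, D, E, C, G, B).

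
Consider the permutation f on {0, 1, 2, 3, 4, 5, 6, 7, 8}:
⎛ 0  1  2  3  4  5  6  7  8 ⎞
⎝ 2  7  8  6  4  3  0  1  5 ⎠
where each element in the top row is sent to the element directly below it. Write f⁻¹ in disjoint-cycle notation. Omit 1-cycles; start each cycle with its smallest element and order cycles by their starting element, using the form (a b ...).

(0 6 3 5 8 2)(1 7)

First write f in disjoint cycles: (0 2 8 5 3 6)(1 7).
The inverse reverses every cycle; in canonical form, f⁻¹ = (0 6 3 5 8 2)(1 7).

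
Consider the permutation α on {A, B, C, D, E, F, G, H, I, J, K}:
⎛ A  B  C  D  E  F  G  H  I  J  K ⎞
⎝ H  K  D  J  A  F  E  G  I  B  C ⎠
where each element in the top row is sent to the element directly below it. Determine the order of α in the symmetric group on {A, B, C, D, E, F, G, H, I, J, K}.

20

Decomposing into disjoint cycles gives cycle lengths 5, 4, 1, 1.
The order of α is the least common multiple of its cycle lengths: lcm(5, 4) = 20.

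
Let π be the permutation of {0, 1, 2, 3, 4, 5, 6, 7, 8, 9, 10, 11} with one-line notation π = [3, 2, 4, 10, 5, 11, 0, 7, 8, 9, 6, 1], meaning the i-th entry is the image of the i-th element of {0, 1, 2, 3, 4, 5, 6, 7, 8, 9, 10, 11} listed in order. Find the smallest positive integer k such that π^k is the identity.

20

Decomposing into disjoint cycles gives cycle lengths 5, 4, 1, 1, 1.
Since disjoint cycles commute, ord(π) = lcm(5, 4) = 20.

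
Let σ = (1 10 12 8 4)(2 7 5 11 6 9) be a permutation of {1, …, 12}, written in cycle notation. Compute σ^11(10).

12

10 lies in the 5-cycle (1 10 12 8 4).
Powers repeat with period 5 on this cycle, and 11 mod 5 = 1, so σ^11(10) = σ^1(10).
Advancing 1 step from 10: 10 → 12.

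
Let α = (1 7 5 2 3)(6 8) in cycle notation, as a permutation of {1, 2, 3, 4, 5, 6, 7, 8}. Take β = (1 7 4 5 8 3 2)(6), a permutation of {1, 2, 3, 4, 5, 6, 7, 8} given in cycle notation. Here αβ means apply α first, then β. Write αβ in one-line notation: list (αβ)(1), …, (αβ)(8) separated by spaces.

4 2 7 5 1 3 8 6

Chase each element through α then β: 1 → 7 → 4; 2 → 3 → 2; 3 → 1 → 7; 4 → 4 → 5; 5 → 2 → 1; 6 → 8 → 3; 7 → 5 → 8; 8 → 6 → 6.
Collecting the images, αβ = [4 2 7 5 1 3 8 6].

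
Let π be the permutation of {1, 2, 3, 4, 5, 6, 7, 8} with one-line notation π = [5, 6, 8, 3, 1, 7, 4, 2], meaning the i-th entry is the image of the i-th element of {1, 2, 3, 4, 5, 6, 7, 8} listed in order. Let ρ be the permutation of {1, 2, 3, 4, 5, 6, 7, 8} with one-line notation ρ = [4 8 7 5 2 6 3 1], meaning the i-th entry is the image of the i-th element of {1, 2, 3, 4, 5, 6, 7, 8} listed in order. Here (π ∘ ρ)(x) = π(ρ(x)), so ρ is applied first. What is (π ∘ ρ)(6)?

ρ(6) = 6, then π(6) = 7; composing gives (π ∘ ρ)(6) = 7.

7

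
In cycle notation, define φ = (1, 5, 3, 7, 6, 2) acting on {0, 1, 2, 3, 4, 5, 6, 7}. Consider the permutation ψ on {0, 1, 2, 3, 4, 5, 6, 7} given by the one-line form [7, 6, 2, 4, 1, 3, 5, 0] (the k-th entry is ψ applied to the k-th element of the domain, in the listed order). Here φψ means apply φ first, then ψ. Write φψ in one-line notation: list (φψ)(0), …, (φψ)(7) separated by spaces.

For each element, apply φ then ψ: 0 → 0 → 7; 1 → 5 → 3; 2 → 1 → 6; 3 → 7 → 0; 4 → 4 → 1; 5 → 3 → 4; 6 → 2 → 2; 7 → 6 → 5.
So φψ in one-line form is 7 3 6 0 1 4 2 5.

7 3 6 0 1 4 2 5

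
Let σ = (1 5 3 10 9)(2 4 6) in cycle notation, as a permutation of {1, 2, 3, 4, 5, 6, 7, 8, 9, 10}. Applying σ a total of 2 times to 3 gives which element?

3 lies in the 5-cycle (1 5 3 10 9).
Advancing 2 steps from 3: 3 → 10 → 9.

9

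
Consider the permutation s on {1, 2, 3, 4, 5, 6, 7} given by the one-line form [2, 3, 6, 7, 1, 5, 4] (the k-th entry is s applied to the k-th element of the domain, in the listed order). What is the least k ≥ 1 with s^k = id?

Writing s as disjoint cycles, the cycle lengths are 5, 2.
Since disjoint cycles commute, ord(s) = lcm(5, 2) = 10.

10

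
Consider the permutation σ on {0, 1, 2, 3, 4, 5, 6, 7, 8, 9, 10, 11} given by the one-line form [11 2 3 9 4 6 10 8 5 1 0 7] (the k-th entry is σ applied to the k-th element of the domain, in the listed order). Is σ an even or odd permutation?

odd

In disjoint-cycle form the cycle lengths are 7, 4, 1.
A cycle of length ℓ contributes ℓ−1 transpositions, so σ is a product of 6 + 3 = 9 transpositions — odd.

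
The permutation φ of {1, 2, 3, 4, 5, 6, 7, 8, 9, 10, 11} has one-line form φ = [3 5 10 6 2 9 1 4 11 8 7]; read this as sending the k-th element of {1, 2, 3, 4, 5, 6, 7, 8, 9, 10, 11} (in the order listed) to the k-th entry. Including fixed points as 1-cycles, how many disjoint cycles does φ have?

2

The cycle decomposition is (1 3 10 8 4 6 9 11 7)(2 5), which has 2 cycles (counting 1-cycles).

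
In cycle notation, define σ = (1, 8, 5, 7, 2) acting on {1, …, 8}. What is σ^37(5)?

2

5 lies in the 5-cycle (1, 8, 5, 7, 2).
On a 5-cycle, σ^5 is the identity, so σ^37 = σ^2 there (37 ≡ 2 mod 5).
Advancing 2 steps from 5: 5 → 7 → 2.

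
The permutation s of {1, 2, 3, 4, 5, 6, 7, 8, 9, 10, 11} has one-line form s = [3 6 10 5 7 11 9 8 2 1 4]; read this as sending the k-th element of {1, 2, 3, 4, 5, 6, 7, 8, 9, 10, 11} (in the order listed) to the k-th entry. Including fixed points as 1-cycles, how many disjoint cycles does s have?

The cycle decomposition is (1, 3, 10)(2, 6, 11, 4, 5, 7, 9)(8), which has 3 cycles (counting 1-cycles).

3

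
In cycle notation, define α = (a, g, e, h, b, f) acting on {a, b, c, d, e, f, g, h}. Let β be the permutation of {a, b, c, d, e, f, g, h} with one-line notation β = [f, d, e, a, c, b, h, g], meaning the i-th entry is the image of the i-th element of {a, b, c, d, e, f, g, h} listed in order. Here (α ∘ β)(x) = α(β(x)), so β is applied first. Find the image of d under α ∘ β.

(α ∘ β)(d) = α(β(d)). β(d) = a, then α(a) = g. So (α ∘ β)(d) = g.

g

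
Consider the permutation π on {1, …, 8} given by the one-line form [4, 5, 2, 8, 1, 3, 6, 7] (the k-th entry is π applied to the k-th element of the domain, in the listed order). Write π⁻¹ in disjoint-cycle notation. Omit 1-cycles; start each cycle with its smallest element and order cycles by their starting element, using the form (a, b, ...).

(1, 5, 2, 3, 6, 7, 8, 4)

First write π in disjoint cycles: (1, 4, 8, 7, 6, 3, 2, 5).
Reversing each cycle (and rotating so the smallest element leads) gives π⁻¹ = (1, 5, 2, 3, 6, 7, 8, 4).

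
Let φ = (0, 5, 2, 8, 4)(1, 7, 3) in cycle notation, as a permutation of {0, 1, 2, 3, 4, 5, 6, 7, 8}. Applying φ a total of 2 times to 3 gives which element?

3 lies in the 3-cycle (1, 7, 3).
Advancing 2 steps from 3: 3 → 1 → 7.

7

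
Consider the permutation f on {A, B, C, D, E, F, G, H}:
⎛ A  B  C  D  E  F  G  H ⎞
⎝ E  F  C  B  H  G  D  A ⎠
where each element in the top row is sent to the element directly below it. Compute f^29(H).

Tracing H → A → … returns to H after 3 steps, so H lies in a 3-cycle (A, E, H).
On a 3-cycle, f^3 is the identity, so f^29 = f^2 there (29 ≡ 2 mod 3).
Advancing 2 steps from H: H → A → E.

E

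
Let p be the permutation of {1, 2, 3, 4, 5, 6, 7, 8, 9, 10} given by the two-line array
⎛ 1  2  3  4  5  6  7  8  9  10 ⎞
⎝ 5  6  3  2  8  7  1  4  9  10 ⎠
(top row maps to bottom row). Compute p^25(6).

8

Tracing 6 → 7 → … returns to 6 after 7 steps, so 6 lies in a 7-cycle (1, 5, 8, 4, 2, 6, 7).
Since the cycle has length 7, p^25 acts on it the same as p^4 (25 mod 7 = 4).
Stepping 4 places around the cycle: 6 → 7 → 1 → 5 → 8.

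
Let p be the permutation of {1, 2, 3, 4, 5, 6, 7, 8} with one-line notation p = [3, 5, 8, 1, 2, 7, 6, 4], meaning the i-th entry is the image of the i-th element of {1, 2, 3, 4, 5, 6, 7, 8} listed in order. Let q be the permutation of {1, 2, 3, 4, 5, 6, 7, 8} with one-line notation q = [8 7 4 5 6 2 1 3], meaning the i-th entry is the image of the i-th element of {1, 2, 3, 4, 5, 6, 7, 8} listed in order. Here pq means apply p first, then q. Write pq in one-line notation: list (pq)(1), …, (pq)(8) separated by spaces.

(pq)(x) = q(p(x)). Computing each image: q(p(1)) = q(3) = 4, q(p(2)) = q(5) = 6, q(p(3)) = q(8) = 3, q(p(4)) = q(1) = 8, q(p(5)) = q(2) = 7, q(p(6)) = q(7) = 1, q(p(7)) = q(6) = 2, q(p(8)) = q(4) = 5.
Hence pq = [4 6 3 8 7 1 2 5].

4 6 3 8 7 1 2 5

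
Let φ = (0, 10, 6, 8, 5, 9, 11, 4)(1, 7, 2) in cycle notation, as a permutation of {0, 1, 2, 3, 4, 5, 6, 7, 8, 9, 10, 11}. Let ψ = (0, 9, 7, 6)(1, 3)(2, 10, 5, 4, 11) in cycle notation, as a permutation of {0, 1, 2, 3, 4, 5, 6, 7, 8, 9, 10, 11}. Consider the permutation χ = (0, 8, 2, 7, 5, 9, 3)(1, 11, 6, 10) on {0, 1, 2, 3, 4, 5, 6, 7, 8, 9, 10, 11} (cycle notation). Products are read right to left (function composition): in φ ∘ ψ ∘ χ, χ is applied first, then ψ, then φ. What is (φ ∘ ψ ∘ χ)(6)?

9

Chase 6: χ(6) = 10; ψ(10) = 5; φ(5) = 9. Hence (φ ∘ ψ ∘ χ)(6) = 9.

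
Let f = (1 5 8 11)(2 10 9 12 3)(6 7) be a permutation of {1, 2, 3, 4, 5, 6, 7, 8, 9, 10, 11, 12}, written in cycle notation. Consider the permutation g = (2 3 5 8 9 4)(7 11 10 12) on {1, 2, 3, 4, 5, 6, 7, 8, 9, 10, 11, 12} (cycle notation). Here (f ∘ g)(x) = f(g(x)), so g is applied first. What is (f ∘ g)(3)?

8

g(3) = 5, then f(5) = 8; composing gives (f ∘ g)(3) = 8.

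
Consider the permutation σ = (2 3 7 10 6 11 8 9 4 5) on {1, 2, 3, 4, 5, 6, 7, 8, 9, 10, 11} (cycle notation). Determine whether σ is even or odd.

The cycle lengths are 10, 1.
A cycle is odd iff its length is even; σ has 1 even-length cycle, so sgn(σ) = (−1)^1 and σ is odd.

odd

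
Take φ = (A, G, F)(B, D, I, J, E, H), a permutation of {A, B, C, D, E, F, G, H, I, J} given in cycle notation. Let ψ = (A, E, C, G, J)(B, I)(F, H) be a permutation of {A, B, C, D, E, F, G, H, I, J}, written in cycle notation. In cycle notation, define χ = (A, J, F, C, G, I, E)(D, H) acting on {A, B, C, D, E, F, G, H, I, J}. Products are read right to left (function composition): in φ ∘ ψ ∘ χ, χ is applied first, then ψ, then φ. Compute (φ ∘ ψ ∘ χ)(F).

(φ ∘ ψ ∘ χ)(F) = φ(ψ(χ(F))). χ(F) = C, then ψ(C) = G, then φ(G) = F, so the result is F.

F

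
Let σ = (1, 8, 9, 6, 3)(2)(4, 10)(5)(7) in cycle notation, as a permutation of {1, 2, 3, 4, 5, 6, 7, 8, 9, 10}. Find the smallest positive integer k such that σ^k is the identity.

The disjoint cycles have lengths 5, 2, 1, 1, 1.
Since disjoint cycles commute, ord(σ) = lcm(5, 2) = 10.

10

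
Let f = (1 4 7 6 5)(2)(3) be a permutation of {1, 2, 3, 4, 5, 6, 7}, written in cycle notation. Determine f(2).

The 1-cycle (2) fixes 2, so f(2) = 2.

2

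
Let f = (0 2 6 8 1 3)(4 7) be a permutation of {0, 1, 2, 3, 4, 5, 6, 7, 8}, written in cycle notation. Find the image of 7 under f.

4

7 appears in (4 7); the next entry (wrapping around) is 4.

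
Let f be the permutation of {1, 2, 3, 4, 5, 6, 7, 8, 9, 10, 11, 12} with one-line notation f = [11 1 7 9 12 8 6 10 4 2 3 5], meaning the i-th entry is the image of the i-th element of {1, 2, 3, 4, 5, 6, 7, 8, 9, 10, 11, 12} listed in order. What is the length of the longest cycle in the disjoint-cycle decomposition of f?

8

Decomposing into disjoint cycles gives (1 11 3 7 6 8 10 2)(4 9)(5 12); the longest has length 8.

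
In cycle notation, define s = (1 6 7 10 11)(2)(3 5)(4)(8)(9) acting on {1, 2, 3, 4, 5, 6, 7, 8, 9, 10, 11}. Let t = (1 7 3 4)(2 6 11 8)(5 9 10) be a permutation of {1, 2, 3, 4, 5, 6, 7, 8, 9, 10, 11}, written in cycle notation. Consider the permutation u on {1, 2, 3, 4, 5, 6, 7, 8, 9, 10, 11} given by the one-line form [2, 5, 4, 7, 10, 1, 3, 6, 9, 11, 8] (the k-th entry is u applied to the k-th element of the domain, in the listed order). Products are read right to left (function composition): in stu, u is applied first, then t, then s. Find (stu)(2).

9

Apply the permutations in order: u(2) = 5, then t(5) = 9, then s(9) = 9. So (stu)(2) = 9.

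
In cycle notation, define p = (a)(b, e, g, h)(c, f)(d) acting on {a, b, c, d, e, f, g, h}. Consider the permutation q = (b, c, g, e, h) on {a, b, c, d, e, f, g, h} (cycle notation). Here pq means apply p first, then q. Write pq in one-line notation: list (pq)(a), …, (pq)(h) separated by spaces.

a h f d e g b c

(pq)(x) = q(p(x)). Computing each image: q(p(a)) = q(a) = a, q(p(b)) = q(e) = h, q(p(c)) = q(f) = f, q(p(d)) = q(d) = d, q(p(e)) = q(g) = e, q(p(f)) = q(c) = g, q(p(g)) = q(h) = b, q(p(h)) = q(b) = c.
Hence pq = [a h f d e g b c].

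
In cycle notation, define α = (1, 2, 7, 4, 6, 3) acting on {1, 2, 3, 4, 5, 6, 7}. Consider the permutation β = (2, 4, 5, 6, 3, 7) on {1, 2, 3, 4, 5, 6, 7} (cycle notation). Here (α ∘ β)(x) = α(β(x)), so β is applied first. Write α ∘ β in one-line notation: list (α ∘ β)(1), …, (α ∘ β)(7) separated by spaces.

Chase each element through β then α: 1 → 1 → 2; 2 → 4 → 6; 3 → 7 → 4; 4 → 5 → 5; 5 → 6 → 3; 6 → 3 → 1; 7 → 2 → 7.
Collecting the images, α ∘ β = [2 6 4 5 3 1 7].

2 6 4 5 3 1 7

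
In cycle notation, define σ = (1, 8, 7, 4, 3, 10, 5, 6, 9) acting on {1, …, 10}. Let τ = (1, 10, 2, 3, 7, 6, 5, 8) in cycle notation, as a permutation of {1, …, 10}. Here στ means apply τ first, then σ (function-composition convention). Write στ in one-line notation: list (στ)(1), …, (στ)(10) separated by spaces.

(στ)(x) = σ(τ(x)). Computing each image: σ(τ(1)) = σ(10) = 5, σ(τ(2)) = σ(3) = 10, σ(τ(3)) = σ(7) = 4, σ(τ(4)) = σ(4) = 3, σ(τ(5)) = σ(8) = 7, σ(τ(6)) = σ(5) = 6, σ(τ(7)) = σ(6) = 9, σ(τ(8)) = σ(1) = 8, σ(τ(9)) = σ(9) = 1, σ(τ(10)) = σ(2) = 2.
Hence στ = [5 10 4 3 7 6 9 8 1 2].

5 10 4 3 7 6 9 8 1 2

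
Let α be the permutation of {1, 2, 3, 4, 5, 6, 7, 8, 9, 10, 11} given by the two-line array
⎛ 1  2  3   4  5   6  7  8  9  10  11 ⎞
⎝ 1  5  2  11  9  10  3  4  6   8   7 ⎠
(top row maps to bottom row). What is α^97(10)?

Tracing 10 → 8 → … returns to 10 after 10 steps, so 10 lies in a 10-cycle (2, 5, 9, 6, 10, 8, 4, 11, 7, 3).
On a 10-cycle, α^10 is the identity, so α^97 = α^7 there (97 ≡ 7 mod 10).
Advancing 7 steps from 10: 10 → 8 → 4 → 11 → 7 → 3 → 2 → 5.

5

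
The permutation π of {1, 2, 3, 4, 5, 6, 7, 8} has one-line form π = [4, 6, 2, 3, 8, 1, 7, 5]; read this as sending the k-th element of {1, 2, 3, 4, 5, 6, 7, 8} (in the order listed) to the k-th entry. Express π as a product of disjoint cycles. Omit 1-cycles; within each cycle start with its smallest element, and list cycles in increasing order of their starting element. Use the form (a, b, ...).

Iterating π from 1 gives 1 → 4 → 3 → 2 → 6 → 1; that is the 5-cycle (1, 4, 3, 2, 6).
Repeating from the next unused element and collecting all non-trivial cycles gives (1, 4, 3, 2, 6)(5, 8).

(1, 4, 3, 2, 6)(5, 8)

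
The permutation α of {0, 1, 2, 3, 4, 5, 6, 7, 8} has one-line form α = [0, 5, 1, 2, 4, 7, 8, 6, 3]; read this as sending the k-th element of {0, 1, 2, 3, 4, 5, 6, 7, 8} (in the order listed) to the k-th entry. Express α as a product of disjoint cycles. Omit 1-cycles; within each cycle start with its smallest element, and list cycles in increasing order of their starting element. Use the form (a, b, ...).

From 1: 1 → 5 → 7 → 6 → 8 → 3 → 2 → 1, closing the cycle (1, 5, 7, 6, 8, 3, 2).
Repeating from the next unused element and collecting all non-trivial cycles gives (1, 5, 7, 6, 8, 3, 2).

(1, 5, 7, 6, 8, 3, 2)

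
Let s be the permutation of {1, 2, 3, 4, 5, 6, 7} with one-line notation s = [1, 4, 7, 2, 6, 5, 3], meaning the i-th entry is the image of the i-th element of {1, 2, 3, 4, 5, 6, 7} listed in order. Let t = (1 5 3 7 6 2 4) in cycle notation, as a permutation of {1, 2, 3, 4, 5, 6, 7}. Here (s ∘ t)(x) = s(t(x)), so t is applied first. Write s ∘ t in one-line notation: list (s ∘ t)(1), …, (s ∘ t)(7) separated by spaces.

6 2 3 1 7 4 5

(s ∘ t)(x) = s(t(x)). Computing each image: s(t(1)) = s(5) = 6, s(t(2)) = s(4) = 2, s(t(3)) = s(7) = 3, s(t(4)) = s(1) = 1, s(t(5)) = s(3) = 7, s(t(6)) = s(2) = 4, s(t(7)) = s(6) = 5.
Hence s ∘ t = [6 2 3 1 7 4 5].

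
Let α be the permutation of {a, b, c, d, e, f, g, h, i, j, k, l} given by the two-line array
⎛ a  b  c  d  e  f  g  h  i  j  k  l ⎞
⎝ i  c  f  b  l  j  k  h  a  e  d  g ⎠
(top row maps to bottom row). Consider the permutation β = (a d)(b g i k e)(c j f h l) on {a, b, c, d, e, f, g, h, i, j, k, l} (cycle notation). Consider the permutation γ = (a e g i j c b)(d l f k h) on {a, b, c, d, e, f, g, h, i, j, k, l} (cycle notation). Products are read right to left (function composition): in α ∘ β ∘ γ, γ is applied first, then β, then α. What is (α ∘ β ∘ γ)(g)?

Apply the permutations in order: γ(g) = i, then β(i) = k, then α(k) = d. So (α ∘ β ∘ γ)(g) = d.

d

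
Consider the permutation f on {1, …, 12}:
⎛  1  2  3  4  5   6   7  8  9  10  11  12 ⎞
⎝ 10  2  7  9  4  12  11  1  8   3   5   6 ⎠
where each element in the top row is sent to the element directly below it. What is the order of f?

18

The disjoint-cycle form of f has cycle lengths 9, 2, 1.
The order of f is the least common multiple of its cycle lengths: lcm(9, 2) = 18.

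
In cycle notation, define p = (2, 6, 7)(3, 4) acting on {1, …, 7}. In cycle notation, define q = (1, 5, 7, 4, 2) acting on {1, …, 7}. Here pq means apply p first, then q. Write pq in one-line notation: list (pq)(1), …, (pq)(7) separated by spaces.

5 6 2 3 7 4 1

(pq)(x) = q(p(x)). Computing each image: q(p(1)) = q(1) = 5, q(p(2)) = q(6) = 6, q(p(3)) = q(4) = 2, q(p(4)) = q(3) = 3, q(p(5)) = q(5) = 7, q(p(6)) = q(7) = 4, q(p(7)) = q(2) = 1.
Hence pq = [5 6 2 3 7 4 1].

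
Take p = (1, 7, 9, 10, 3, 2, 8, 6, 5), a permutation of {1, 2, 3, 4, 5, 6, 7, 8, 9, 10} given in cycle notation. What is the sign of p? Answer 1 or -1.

1

The cycle lengths are 9, 1.
A cycle of length ℓ contributes ℓ−1 transpositions, so p is a product of 8 transpositions — even.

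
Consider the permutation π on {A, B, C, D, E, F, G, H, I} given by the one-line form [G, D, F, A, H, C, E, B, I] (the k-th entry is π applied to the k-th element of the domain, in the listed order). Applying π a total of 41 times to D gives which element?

Tracing D → A → … returns to D after 6 steps, so D lies in a 6-cycle (A G E H B D).
On a 6-cycle, π^6 is the identity, so π^41 = π^5 there (41 ≡ 5 mod 6).
Stepping 5 places around the cycle: D → A → G → E → H → B.

B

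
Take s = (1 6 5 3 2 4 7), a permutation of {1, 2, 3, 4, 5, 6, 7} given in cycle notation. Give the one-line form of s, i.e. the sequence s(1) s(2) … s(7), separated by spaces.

6 4 2 7 3 5 1

Reading each image from the cycles: 1↦6, 2↦4, 3↦2, 4↦7, 5↦3, 6↦5, 7↦1.
Listing these in domain order gives 6 4 2 7 3 5 1.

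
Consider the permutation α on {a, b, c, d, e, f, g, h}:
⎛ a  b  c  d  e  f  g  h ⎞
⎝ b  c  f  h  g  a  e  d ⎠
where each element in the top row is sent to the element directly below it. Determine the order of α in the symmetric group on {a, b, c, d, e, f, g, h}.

4

The disjoint-cycle form of α has cycle lengths 4, 2, 2.
The order of α is the least common multiple of its cycle lengths: lcm(4, 2, 2) = 4.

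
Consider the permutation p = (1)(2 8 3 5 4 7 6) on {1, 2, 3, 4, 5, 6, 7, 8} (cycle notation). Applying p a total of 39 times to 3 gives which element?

6

3 lies in the 7-cycle (2 8 3 5 4 7 6).
Since the cycle has length 7, p^39 acts on it the same as p^4 (39 mod 7 = 4).
Advancing 4 steps from 3: 3 → 5 → 4 → 7 → 6.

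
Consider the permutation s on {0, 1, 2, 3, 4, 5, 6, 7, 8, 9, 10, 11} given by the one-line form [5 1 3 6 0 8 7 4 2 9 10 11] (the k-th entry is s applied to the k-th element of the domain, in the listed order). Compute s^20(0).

3

Tracing 0 → 5 → … returns to 0 after 8 steps, so 0 lies in an 8-cycle (0, 5, 8, 2, 3, 6, 7, 4).
Since the cycle has length 8, s^20 acts on it the same as s^4 (20 mod 8 = 4).
Advancing 4 steps from 0: 0 → 5 → 8 → 2 → 3.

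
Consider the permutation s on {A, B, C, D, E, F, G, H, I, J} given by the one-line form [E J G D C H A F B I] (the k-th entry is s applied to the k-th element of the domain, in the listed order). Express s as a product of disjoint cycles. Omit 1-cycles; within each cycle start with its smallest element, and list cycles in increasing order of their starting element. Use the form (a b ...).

(A E C G)(B J I)(F H)

Start at A and follow images: A → E → C → G → A, giving the cycle (A E C G).
Continuing from each remaining unvisited element yields (A E C G)(B J I)(F H).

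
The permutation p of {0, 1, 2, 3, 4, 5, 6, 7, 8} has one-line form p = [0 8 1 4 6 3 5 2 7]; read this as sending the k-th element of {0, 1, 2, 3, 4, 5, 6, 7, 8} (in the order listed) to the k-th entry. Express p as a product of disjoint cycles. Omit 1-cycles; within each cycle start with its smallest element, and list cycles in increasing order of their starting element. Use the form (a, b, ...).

From 1: 1 → 8 → 7 → 2 → 1, closing the cycle (1, 8, 7, 2).
Repeating from the next unused element and collecting all non-trivial cycles gives (1, 8, 7, 2)(3, 4, 6, 5).

(1, 8, 7, 2)(3, 4, 6, 5)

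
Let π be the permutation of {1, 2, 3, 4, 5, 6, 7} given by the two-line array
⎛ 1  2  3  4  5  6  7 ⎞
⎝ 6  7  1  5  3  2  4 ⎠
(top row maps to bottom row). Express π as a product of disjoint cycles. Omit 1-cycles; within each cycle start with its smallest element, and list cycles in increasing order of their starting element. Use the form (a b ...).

From 1: 1 → 6 → 2 → 7 → 4 → 5 → 3 → 1, closing the cycle (1 6 2 7 4 5 3).
Continuing from each remaining unvisited element yields (1 6 2 7 4 5 3).

(1 6 2 7 4 5 3)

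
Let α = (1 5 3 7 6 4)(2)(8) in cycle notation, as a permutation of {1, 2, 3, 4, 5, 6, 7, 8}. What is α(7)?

7 appears in (1 5 3 7 6 4); the next entry (wrapping around) is 6.

6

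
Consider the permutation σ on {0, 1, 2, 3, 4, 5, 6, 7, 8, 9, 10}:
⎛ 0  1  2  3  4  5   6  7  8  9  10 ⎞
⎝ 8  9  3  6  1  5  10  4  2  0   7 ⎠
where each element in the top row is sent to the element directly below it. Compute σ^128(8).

Tracing 8 → 2 → … returns to 8 after 10 steps, so 8 lies in a 10-cycle (0 8 2 3 6 10 7 4 1 9).
On a 10-cycle, σ^10 is the identity, so σ^128 = σ^8 there (128 ≡ 8 mod 10).
Advancing 8 steps from 8: 8 → 2 → 3 → 6 → 10 → 7 → 4 → 1 → 9.

9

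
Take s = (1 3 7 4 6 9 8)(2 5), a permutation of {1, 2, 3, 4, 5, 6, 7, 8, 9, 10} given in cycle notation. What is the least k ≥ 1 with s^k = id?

The disjoint cycles have lengths 7, 2, 1.
Since disjoint cycles commute, ord(s) = lcm(7, 2) = 14.

14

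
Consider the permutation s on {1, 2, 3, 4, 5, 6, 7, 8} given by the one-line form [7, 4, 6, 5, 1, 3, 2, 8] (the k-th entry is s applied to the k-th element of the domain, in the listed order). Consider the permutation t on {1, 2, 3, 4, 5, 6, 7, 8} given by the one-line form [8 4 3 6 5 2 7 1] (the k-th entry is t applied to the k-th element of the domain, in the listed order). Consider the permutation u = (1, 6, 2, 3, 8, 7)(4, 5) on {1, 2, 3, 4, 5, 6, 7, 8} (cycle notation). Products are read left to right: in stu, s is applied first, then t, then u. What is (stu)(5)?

7

(stu)(5) = u(t(s(5))). s(5) = 1, then t(1) = 8, then u(8) = 7, so the result is 7.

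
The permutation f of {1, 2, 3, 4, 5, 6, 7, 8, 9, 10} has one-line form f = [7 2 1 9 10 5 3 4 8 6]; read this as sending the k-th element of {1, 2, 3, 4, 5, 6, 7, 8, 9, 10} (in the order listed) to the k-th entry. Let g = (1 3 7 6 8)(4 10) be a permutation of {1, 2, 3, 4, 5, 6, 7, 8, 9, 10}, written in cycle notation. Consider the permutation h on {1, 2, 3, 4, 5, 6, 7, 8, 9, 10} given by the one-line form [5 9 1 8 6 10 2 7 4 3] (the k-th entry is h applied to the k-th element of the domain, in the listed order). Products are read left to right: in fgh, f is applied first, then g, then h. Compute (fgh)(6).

Chase 6: f(6) = 5; g(5) = 5; h(5) = 6. Hence (fgh)(6) = 6.

6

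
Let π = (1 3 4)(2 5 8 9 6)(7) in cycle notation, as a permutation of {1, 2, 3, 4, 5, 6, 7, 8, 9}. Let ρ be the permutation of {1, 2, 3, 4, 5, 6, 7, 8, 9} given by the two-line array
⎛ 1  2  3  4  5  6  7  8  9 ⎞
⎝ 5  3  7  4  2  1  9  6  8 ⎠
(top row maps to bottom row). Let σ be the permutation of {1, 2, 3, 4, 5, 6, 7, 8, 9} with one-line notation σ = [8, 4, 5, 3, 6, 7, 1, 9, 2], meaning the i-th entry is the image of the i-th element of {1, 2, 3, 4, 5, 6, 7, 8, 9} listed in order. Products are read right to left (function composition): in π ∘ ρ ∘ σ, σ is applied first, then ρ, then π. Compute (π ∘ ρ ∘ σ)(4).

(π ∘ ρ ∘ σ)(4) = π(ρ(σ(4))). σ(4) = 3, then ρ(3) = 7, then π(7) = 7, so the result is 7.

7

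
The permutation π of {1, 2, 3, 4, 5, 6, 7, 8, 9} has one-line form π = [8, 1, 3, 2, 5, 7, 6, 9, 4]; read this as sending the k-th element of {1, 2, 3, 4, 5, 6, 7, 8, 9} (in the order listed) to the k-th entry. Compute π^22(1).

9

Tracing 1 → 8 → … returns to 1 after 5 steps, so 1 lies in a 5-cycle (1 8 9 4 2).
On a 5-cycle, π^5 is the identity, so π^22 = π^2 there (22 ≡ 2 mod 5).
Stepping 2 places around the cycle: 1 → 8 → 9.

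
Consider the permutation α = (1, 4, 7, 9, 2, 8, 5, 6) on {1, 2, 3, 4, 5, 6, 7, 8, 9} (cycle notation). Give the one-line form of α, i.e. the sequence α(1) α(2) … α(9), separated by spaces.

Each element maps to the next entry in its cycle (wrapping to the front): 1→4, 2→8, 3→3, 4→7, 5→6, 6→1, 7→9, 8→5, 9→2.
Listing these in domain order gives 4 8 3 7 6 1 9 5 2.

4 8 3 7 6 1 9 5 2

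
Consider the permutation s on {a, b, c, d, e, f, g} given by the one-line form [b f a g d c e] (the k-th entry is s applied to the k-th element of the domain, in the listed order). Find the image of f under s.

f is element number 6 of the domain, and entry number 6 of the one-line form is c, so s(f) = c.

c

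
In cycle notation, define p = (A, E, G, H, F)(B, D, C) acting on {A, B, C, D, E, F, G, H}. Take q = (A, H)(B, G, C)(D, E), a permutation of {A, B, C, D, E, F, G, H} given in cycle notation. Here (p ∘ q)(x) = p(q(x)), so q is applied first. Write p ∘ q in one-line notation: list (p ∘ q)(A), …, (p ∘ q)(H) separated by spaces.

Chase each element through q then p: A → H → F; B → G → H; C → B → D; D → E → G; E → D → C; F → F → A; G → C → B; H → A → E.
So p ∘ q in one-line form is F H D G C A B E.

F H D G C A B E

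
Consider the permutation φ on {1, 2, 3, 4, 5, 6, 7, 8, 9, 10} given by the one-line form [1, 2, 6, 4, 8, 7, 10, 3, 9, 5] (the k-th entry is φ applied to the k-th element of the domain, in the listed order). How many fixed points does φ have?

4

The fixed points (elements with φ(x) = x) are {1, 2, 4, 9}, so there are 4.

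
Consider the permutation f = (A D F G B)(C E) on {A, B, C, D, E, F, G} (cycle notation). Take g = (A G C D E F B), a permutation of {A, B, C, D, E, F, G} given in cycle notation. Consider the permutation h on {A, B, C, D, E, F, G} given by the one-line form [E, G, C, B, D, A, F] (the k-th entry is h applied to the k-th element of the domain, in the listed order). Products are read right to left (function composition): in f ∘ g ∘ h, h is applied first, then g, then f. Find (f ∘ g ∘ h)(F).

B

Apply the permutations in order: h(F) = A, then g(A) = G, then f(G) = B. So (f ∘ g ∘ h)(F) = B.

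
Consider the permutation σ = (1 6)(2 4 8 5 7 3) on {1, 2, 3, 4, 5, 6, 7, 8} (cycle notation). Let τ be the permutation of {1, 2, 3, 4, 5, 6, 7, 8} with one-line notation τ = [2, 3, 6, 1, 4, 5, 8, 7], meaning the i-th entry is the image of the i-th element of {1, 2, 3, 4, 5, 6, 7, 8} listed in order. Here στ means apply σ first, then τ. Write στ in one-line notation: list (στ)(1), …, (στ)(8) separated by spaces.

(στ)(x) = τ(σ(x)). Computing each image: τ(σ(1)) = τ(6) = 5, τ(σ(2)) = τ(4) = 1, τ(σ(3)) = τ(2) = 3, τ(σ(4)) = τ(8) = 7, τ(σ(5)) = τ(7) = 8, τ(σ(6)) = τ(1) = 2, τ(σ(7)) = τ(3) = 6, τ(σ(8)) = τ(5) = 4.
Hence στ = [5 1 3 7 8 2 6 4].

5 1 3 7 8 2 6 4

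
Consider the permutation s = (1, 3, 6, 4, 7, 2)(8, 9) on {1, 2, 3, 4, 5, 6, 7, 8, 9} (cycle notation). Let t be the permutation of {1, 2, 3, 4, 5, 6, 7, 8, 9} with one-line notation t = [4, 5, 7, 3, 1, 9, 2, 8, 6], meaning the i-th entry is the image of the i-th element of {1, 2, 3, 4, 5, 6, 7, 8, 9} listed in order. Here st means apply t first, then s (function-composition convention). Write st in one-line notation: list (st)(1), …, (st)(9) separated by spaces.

Chase each element through t then s: 1 → 4 → 7; 2 → 5 → 5; 3 → 7 → 2; 4 → 3 → 6; 5 → 1 → 3; 6 → 9 → 8; 7 → 2 → 1; 8 → 8 → 9; 9 → 6 → 4.
Collecting the images, st = [7 5 2 6 3 8 1 9 4].

7 5 2 6 3 8 1 9 4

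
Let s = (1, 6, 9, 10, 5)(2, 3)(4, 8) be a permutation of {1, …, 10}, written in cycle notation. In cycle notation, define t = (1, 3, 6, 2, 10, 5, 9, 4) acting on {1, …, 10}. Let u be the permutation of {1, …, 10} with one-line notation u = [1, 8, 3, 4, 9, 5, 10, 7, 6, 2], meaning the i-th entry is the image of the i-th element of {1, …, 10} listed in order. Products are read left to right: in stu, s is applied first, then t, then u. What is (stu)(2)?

Chase 2: s(2) = 3; t(3) = 6; u(6) = 5. Hence (stu)(2) = 5.

5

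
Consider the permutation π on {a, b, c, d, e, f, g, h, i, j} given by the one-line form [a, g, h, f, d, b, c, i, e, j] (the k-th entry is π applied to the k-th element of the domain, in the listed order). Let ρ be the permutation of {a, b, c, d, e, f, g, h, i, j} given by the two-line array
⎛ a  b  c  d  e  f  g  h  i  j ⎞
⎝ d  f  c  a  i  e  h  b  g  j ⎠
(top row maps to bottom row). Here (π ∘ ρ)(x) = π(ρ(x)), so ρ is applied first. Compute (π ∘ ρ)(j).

j

First apply ρ: ρ(j) = j, then π(j) = j. Thus (π ∘ ρ)(j) = j.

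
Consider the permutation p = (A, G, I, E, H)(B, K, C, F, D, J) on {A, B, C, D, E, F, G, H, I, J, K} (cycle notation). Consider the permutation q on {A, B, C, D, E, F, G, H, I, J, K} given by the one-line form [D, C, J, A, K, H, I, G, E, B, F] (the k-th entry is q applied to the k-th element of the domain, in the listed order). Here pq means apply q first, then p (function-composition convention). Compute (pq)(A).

(pq)(A) = p(q(A)). q(A) = D, then p(D) = J. So (pq)(A) = J.

J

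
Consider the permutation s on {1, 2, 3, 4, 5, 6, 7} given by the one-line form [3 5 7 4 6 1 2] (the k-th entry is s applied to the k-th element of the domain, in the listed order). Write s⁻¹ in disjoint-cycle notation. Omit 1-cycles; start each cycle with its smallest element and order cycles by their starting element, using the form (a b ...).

(1 6 5 2 7 3)

First write s in disjoint cycles: (1 3 7 2 5 6).
The inverse reverses every cycle; in canonical form, s⁻¹ = (1 6 5 2 7 3).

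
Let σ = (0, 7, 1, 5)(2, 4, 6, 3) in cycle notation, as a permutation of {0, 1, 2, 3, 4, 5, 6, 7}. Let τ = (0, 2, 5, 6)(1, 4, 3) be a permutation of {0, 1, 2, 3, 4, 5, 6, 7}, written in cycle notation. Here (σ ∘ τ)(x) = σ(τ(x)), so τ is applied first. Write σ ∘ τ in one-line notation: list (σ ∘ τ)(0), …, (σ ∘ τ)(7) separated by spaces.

4 6 0 5 2 3 7 1

(σ ∘ τ)(x) = σ(τ(x)). Computing each image: σ(τ(0)) = σ(2) = 4, σ(τ(1)) = σ(4) = 6, σ(τ(2)) = σ(5) = 0, σ(τ(3)) = σ(1) = 5, σ(τ(4)) = σ(3) = 2, σ(τ(5)) = σ(6) = 3, σ(τ(6)) = σ(0) = 7, σ(τ(7)) = σ(7) = 1.
Hence σ ∘ τ = [4 6 0 5 2 3 7 1].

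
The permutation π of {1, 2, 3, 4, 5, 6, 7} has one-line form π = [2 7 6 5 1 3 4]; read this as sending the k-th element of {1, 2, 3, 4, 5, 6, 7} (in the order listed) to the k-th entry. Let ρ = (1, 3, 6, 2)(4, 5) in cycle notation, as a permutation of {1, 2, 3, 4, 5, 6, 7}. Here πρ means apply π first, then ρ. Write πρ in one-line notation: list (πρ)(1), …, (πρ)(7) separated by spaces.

For each element, apply π then ρ: 1 → 2 → 1; 2 → 7 → 7; 3 → 6 → 2; 4 → 5 → 4; 5 → 1 → 3; 6 → 3 → 6; 7 → 4 → 5.
Collecting the images, πρ = [1 7 2 4 3 6 5].

1 7 2 4 3 6 5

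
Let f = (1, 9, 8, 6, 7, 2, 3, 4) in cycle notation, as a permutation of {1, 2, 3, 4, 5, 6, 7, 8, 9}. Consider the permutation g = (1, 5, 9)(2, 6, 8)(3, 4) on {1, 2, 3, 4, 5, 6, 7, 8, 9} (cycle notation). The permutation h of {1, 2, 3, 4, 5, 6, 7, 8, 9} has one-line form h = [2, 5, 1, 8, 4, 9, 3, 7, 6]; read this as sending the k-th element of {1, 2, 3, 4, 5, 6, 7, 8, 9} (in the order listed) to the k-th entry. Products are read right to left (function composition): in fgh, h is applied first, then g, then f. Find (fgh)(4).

(fgh)(4) = f(g(h(4))). h(4) = 8, then g(8) = 2, then f(2) = 3, so the result is 3.

3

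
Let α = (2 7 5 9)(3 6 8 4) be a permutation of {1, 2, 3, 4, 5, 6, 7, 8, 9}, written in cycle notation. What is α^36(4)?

4

4 lies in the 4-cycle (3 6 8 4).
On a 4-cycle, α^4 is the identity, so α^36 = α^0 there (36 ≡ 0 mod 4).
So α^36(4) = 4.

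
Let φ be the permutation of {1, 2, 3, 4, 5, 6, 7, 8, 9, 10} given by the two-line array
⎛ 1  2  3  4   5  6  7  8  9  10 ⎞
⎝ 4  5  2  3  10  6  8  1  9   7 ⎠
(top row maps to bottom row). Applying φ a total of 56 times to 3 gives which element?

Tracing 3 → 2 → … returns to 3 after 8 steps, so 3 lies in an 8-cycle (1 4 3 2 5 10 7 8).
On an 8-cycle, φ^8 is the identity, so φ^56 = φ^0 there (56 ≡ 0 mod 8).
So φ^56(3) = 3.

3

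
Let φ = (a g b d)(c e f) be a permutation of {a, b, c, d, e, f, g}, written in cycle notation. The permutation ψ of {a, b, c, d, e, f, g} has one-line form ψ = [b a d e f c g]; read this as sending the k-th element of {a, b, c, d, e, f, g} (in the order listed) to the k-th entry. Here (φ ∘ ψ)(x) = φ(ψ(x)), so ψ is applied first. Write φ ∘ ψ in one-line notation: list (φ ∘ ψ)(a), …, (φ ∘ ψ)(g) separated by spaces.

(φ ∘ ψ)(x) = φ(ψ(x)). Computing each image: φ(ψ(a)) = φ(b) = d, φ(ψ(b)) = φ(a) = g, φ(ψ(c)) = φ(d) = a, φ(ψ(d)) = φ(e) = f, φ(ψ(e)) = φ(f) = c, φ(ψ(f)) = φ(c) = e, φ(ψ(g)) = φ(g) = b.
Hence φ ∘ ψ = [d g a f c e b].

d g a f c e b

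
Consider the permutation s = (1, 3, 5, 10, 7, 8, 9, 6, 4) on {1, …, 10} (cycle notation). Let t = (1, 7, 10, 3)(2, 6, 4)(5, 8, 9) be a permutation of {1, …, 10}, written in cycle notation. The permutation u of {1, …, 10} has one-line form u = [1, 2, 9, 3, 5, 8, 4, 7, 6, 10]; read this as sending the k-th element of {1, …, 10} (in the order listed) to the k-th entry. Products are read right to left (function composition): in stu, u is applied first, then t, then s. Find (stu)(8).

7

Chase 8: u(8) = 7; t(7) = 10; s(10) = 7. Hence (stu)(8) = 7.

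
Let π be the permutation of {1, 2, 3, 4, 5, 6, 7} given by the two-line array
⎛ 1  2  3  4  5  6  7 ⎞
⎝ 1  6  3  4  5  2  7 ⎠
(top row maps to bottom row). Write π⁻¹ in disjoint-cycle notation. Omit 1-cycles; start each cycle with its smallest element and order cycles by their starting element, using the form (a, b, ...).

(2, 6)

First write π in disjoint cycles: (2, 6).
Reversing each cycle (and rotating so the smallest element leads) gives π⁻¹ = (2, 6).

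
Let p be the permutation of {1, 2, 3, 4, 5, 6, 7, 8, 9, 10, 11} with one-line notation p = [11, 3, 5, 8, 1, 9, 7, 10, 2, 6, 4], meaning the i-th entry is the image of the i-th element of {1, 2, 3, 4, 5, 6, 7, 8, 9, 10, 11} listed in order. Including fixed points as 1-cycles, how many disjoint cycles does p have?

The cycle decomposition is (1 11 4 8 10 6 9 2 3 5)(7), which has 2 cycles (counting 1-cycles).

2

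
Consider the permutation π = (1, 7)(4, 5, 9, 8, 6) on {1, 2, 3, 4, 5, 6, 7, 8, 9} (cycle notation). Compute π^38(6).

9

6 lies in the 5-cycle (4, 5, 9, 8, 6).
On a 5-cycle, π^5 is the identity, so π^38 = π^3 there (38 ≡ 3 mod 5).
Advancing 3 steps from 6: 6 → 4 → 5 → 9.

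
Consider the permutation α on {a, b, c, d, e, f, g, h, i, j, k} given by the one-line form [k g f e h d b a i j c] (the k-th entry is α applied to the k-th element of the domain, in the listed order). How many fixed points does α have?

The fixed points (elements with α(x) = x) are {i, j}, so there are 2.

2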